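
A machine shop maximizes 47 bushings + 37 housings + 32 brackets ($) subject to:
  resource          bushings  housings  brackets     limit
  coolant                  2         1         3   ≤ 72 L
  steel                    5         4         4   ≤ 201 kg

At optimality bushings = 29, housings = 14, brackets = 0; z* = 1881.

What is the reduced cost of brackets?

At the optimum: coolant uses 72 of 72 (binding); steel uses 201 of 201 (binding).
From A_Bᵀ y = c: 2·y_coolant + 5·y_steel = 47; 1·y_coolant + 4·y_steel = 37.
→ y_coolant = 1 and y_steel = 9.
Reduced cost of brackets: c₃ − yᵀa₃ = 32 − (1·3 + 9·4) = 32 − 39 = -7.

-7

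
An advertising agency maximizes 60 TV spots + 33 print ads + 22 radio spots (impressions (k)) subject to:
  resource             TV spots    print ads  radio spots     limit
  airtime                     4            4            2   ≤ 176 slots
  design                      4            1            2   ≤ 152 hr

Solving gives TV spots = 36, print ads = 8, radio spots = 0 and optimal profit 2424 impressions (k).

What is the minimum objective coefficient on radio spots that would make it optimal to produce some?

Check each constraint at x*: airtime 176/176 (tight); design 152/152 (tight).
The binding rows give the dual system: 4·y_airtime + 4·y_design = 60 and 4·y_airtime + 1·y_design = 33.
Solving: y_airtime = 6, y_design = 9.
radio spots enters the basis when its profit ≥ yᵀa₃ = 6·2 + 9·2 = 30.

30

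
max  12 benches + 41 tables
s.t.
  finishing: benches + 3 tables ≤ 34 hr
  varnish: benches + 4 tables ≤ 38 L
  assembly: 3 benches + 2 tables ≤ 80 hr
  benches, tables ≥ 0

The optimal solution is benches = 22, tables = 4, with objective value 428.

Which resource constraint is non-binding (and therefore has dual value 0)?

finishing: 34/34 (binding)
varnish: 38/38 (binding)
assembly: 74/80 (slack 6)
By complementary slackness, a constraint with positive slack has shadow price 0 → assembly.

assembly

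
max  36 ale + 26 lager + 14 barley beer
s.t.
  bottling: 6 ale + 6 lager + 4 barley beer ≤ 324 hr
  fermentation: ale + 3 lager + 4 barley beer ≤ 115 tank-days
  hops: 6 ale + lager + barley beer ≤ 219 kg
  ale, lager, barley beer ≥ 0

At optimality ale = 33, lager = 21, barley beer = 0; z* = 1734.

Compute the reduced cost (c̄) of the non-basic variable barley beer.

-4

At the optimum: bottling uses 324 of 324 (binding); fermentation uses 96 of 115 (slack = 19); hops uses 219 of 219 (binding).
Since fermentation is not tight, its dual is 0.
Dual feasibility on the basic columns requires 6·y_bottling + 6·y_hops = 36, 6·y_bottling + 1·y_hops = 26.
→ y_bottling = 4 and y_hops = 2.
Reduced cost of barley beer: c₃ − yᵀa₃ = 14 − (4·4 + 2·1) = 14 − 18 = -4.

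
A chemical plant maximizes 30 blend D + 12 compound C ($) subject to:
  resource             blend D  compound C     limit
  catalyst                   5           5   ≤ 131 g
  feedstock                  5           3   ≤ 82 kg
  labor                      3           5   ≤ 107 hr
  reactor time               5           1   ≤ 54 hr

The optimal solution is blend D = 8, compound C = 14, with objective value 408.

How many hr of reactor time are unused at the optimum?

reactor time used = 5·8 + 1·14 = 54; slack = 54 − 54 = 0.

0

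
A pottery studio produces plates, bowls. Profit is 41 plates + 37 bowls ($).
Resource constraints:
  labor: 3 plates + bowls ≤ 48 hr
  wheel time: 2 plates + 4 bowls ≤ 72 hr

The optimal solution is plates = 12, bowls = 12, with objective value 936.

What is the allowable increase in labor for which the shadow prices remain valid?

60

Binding constraints: labor, wheel time. The basis is B = [[3,1],[2,4]] with det 10.
Per unit increase in labor, x* moves by d = (0.4, -0.2).
The basis stays optimal until bowls reaches 0; allowable increase = 60 hr.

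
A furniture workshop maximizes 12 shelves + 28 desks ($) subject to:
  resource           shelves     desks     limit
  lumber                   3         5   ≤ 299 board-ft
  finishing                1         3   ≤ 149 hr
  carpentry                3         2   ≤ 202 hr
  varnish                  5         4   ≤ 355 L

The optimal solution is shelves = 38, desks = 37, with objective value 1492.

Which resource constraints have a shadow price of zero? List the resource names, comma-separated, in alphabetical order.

carpentry, varnish

lumber: 299/299 (binding)
finishing: 149/149 (binding)
carpentry: 188/202 (slack 14)
varnish: 338/355 (slack 17)
By complementary slackness, a constraint with positive slack has shadow price 0 → carpentry, varnish.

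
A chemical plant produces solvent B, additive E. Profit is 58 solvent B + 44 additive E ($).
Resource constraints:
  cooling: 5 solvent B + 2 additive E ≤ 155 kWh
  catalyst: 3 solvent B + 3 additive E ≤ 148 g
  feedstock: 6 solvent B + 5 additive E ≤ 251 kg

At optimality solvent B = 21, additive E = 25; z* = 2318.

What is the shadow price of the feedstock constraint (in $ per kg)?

Binding: cooling and feedstock. Non-binding: catalyst (10 unused).
Since catalyst is not tight, its dual is 0.
The binding rows give the dual system: 5·y_cooling + 6·y_feedstock = 58 and 2·y_cooling + 5·y_feedstock = 44.
Solving: y_cooling = 2, y_feedstock = 8.
Shadow price of feedstock = 8.

8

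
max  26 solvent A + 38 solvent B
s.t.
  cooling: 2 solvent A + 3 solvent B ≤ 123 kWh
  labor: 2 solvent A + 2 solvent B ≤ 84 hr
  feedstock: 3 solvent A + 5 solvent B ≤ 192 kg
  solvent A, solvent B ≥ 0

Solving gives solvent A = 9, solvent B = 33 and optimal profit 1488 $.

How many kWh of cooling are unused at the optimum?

6

cooling used = 2·9 + 3·33 = 117; slack = 123 − 117 = 6.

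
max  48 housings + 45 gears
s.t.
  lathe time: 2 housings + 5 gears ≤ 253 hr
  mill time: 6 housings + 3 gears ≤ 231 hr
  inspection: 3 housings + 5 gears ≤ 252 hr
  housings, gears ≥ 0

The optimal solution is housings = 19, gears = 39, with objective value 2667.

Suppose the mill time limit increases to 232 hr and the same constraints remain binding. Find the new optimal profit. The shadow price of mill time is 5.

Δb = 1, so new z* = 2667 + (5)·(1) = 2667 + 5 = 2672.

2672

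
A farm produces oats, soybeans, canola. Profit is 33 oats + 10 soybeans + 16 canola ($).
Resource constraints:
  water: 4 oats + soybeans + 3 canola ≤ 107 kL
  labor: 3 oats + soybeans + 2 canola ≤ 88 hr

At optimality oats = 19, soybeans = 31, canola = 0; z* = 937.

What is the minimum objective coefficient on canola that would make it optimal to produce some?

23

Both water and labor are binding at x*.
Dual feasibility on the basic columns requires 4·y_water + 3·y_labor = 33, 1·y_water + 1·y_labor = 10.
Solving: y_water = 3, y_labor = 7.
canola enters the basis when its profit ≥ yᵀa₃ = 3·3 + 7·2 = 23.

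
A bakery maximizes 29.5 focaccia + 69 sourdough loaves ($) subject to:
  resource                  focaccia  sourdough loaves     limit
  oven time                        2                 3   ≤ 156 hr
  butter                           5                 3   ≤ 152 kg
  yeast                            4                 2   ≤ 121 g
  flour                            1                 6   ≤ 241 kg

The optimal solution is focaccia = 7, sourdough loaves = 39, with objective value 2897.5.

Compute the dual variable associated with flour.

9.5

Binding: butter and flour. Non-binding: oven time (25 unused), yeast (15 unused).
Slack constraints have shadow price 0 (complementary slackness).
From A_Bᵀ y = c: 5·y_butter + 1·y_flour = 29.5; 3·y_butter + 6·y_flour = 69.
This yields shadow prices y_butter = 4, y_flour = 9.5.
Shadow price of flour = 9.5.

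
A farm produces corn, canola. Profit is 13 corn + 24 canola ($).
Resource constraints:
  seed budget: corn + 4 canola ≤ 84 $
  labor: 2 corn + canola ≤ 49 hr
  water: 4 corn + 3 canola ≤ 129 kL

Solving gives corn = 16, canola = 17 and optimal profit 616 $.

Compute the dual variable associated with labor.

4

Check each constraint at x*: seed budget 84/84 (tight); labor 49/49 (tight); water 115/129 (slack 14).
Since water is not tight, its dual is 0.
Dual feasibility on the basic columns requires 1·y_seed budget + 2·y_labor = 13, 4·y_seed budget + 1·y_labor = 24.
→ y_seed budget = 5 and y_labor = 4.
Shadow price of labor = 4.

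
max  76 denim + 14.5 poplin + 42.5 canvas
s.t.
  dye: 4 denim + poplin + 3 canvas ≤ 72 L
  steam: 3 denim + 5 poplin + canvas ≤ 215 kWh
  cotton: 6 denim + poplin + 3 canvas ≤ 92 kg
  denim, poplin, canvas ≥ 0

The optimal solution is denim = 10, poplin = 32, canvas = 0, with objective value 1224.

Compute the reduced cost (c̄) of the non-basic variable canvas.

-1

Check each constraint at x*: dye 72/72 (tight); steam 190/215 (slack 25); cotton 92/92 (tight).
Since steam is not tight, its dual is 0.
The binding rows give the dual system: 4·y_dye + 6·y_cotton = 76 and 1·y_dye + 1·y_cotton = 14.5.
→ y_dye = 5.5 and y_cotton = 9.
Reduced cost of canvas: c₃ − yᵀa₃ = 42.5 − (5.5·3 + 9·3) = 42.5 − 43.5 = -1.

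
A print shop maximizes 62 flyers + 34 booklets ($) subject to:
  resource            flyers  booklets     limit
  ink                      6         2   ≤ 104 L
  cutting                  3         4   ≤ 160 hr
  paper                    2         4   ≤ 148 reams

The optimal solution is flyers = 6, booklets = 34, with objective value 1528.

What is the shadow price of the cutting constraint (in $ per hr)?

0

Binding: ink and paper. Non-binding: cutting (6 unused).
Slack constraints have shadow price 0 (complementary slackness).
From A_Bᵀ y = c: 6·y_ink + 2·y_paper = 62; 2·y_ink + 4·y_paper = 34.
→ y_ink = 9 and y_paper = 4.
Shadow price of cutting = 0.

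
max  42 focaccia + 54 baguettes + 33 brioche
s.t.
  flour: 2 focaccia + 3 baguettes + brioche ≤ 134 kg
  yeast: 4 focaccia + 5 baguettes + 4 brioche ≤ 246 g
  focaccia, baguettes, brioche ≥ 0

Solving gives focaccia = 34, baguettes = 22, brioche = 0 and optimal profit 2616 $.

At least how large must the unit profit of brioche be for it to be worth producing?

39

At the optimum: flour uses 134 of 134 (binding); yeast uses 246 of 246 (binding).
The binding rows give the dual system: 2·y_flour + 4·y_yeast = 42 and 3·y_flour + 5·y_yeast = 54.
Solving: y_flour = 3, y_yeast = 9.
brioche enters the basis when its profit ≥ yᵀa₃ = 3·1 + 9·4 = 39.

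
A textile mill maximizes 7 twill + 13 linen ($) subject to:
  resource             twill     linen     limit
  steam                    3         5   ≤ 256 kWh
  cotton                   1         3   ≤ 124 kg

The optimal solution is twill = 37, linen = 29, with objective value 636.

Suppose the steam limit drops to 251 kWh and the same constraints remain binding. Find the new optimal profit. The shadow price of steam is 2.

626

Δb = -5, so new z* = 636 + (2)·(-5) = 636 − 10 = 626.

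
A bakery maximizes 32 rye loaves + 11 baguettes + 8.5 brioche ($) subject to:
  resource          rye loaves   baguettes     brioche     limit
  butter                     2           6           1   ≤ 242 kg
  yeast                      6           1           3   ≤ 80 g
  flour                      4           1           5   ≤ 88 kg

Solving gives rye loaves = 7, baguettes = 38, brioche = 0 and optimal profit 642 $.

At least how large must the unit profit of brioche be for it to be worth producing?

16

Binding: butter and yeast. Non-binding: flour (22 unused).
Slack constraints have shadow price 0 (complementary slackness).
From A_Bᵀ y = c: 2·y_butter + 6·y_yeast = 32; 6·y_butter + 1·y_yeast = 11.
→ y_butter = 1 and y_yeast = 5.
brioche enters the basis when its profit ≥ yᵀa₃ = 1·1 + 5·3 = 16.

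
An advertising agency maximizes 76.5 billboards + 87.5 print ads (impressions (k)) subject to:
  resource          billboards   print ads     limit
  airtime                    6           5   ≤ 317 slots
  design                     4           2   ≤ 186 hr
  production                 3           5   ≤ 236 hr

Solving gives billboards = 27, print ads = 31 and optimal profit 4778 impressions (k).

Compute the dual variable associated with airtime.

Binding: airtime and production. Non-binding: design (16 unused).
Slack constraints have shadow price 0 (complementary slackness).
From A_Bᵀ y = c: 6·y_airtime + 3·y_production = 76.5; 5·y_airtime + 5·y_production = 87.5.
→ y_airtime = 8 and y_production = 9.5.
Shadow price of airtime = 8.

8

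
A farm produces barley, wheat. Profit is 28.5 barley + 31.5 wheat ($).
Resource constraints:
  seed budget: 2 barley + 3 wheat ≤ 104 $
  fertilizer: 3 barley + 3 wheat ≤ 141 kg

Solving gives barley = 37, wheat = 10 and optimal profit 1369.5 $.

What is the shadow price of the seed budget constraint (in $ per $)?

3

Check each constraint at x*: seed budget 104/104 (tight); fertilizer 141/141 (tight).
The binding rows give the dual system: 2·y_seed budget + 3·y_fertilizer = 28.5 and 3·y_seed budget + 3·y_fertilizer = 31.5.
This yields shadow prices y_seed budget = 3, y_fertilizer = 7.5.
Shadow price of seed budget = 3.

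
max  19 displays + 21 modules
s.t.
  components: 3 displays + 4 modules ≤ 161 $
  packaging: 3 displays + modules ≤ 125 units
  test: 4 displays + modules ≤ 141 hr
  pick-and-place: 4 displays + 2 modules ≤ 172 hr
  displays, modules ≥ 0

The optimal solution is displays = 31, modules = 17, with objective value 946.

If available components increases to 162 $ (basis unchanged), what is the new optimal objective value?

951

At the optimum: components uses 161 of 161 (binding); packaging uses 110 of 125 (slack = 15); test uses 141 of 141 (binding); pick-and-place uses 158 of 172 (slack = 14).
By complementary slackness, y = 0 for the non-binding constraints.
Dual feasibility on the basic columns requires 3·y_components + 4·y_test = 19, 4·y_components + 1·y_test = 21.
This yields shadow prices y_components = 5, y_test = 1.
Δz = y_components·Δb = 5 × (1) = 5, so new z* = 946 + 5 = 951.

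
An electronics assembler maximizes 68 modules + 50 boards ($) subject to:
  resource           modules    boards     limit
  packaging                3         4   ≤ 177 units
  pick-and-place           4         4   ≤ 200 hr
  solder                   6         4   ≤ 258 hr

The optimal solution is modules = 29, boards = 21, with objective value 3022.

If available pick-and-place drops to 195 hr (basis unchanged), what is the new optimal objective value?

3004.5

Check each constraint at x*: packaging 171/177 (slack 6); pick-and-place 200/200 (tight); solder 258/258 (tight).
Slack constraints have shadow price 0 (complementary slackness).
The binding rows give the dual system: 4·y_pick-and-place + 6·y_solder = 68 and 4·y_pick-and-place + 4·y_solder = 50.
Solving: y_pick-and-place = 3.5, y_solder = 9.
Δz = y_pick-and-place·Δb = 3.5 × (-5) = -17.5, so new z* = 3022 − 17.5 = 3004.5.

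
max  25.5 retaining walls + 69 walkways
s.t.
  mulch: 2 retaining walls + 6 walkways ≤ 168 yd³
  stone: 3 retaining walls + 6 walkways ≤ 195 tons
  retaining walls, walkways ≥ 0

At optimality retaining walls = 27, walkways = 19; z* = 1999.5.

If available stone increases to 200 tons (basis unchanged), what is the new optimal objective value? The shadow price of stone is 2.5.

Δb = 5, so new z* = 1999.5 + (2.5)·(5) = 1999.5 + 12.5 = 2012.

2012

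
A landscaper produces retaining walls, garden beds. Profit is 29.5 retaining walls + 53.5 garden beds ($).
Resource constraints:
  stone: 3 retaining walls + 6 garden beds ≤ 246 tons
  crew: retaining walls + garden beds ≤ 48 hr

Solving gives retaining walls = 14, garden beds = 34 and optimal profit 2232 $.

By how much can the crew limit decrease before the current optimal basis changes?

Binding constraints: stone, crew. The basis is B = [[3,6],[1,1]] with det -3.
Per unit decrease in crew, x* moves by d = (-2, 1).
The basis stays optimal until retaining walls reaches 0; allowable decrease = 7 hr.

7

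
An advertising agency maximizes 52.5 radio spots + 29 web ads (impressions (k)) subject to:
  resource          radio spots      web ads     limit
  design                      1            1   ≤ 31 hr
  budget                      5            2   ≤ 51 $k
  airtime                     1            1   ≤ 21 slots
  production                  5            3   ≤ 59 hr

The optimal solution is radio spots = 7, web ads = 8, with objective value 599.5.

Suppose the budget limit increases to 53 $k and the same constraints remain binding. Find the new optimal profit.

Check each constraint at x*: design 15/31 (slack 16); budget 51/51 (tight); airtime 15/21 (slack 6); production 59/59 (tight).
By complementary slackness, y = 0 for the non-binding constraints.
Dual feasibility on the basic columns requires 5·y_budget + 5·y_production = 52.5, 2·y_budget + 3·y_production = 29.
→ y_budget = 2.5 and y_production = 8.
Δz = y_budget·Δb = 2.5 × (2) = 5, so new z* = 599.5 + 5 = 604.5.

604.5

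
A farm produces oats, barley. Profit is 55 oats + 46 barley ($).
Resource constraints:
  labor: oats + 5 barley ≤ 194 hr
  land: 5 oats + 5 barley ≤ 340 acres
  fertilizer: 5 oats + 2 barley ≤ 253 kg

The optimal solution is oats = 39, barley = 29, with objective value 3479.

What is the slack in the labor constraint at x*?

labor used = 1·39 + 5·29 = 184; slack = 194 − 184 = 10.

10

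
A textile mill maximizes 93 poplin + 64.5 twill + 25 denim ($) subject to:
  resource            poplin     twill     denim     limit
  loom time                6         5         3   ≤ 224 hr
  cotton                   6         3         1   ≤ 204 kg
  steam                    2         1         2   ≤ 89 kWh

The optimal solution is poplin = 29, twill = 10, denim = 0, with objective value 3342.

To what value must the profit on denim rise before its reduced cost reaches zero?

Binding: loom time and cotton. Non-binding: steam (21 unused).
By complementary slackness, y = 0 for the non-binding constraint.
The binding rows give the dual system: 6·y_loom time + 6·y_cotton = 93 and 5·y_loom time + 3·y_cotton = 64.5.
This yields shadow prices y_loom time = 9, y_cotton = 6.5.
denim enters the basis when its profit ≥ yᵀa₃ = 9·3 + 6.5·1 = 33.5.

33.5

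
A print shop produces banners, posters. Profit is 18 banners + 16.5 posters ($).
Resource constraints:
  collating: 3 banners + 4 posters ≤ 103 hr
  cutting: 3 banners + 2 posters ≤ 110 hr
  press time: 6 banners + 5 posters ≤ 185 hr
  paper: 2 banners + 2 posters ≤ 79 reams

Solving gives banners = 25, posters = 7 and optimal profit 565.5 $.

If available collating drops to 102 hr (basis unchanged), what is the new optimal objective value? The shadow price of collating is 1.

564.5

Δb = -1, so new z* = 565.5 + (1)·(-1) = 565.5 − 1 = 564.5.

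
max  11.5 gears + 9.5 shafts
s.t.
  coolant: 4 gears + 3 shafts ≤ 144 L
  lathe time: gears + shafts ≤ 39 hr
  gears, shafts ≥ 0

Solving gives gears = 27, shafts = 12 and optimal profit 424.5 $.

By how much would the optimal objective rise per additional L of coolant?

2

Both coolant and lathe time are binding at x*.
The binding rows give the dual system: 4·y_coolant + 1·y_lathe time = 11.5 and 3·y_coolant + 1·y_lathe time = 9.5.
Solving: y_coolant = 2, y_lathe time = 3.5.
Shadow price of coolant = 2.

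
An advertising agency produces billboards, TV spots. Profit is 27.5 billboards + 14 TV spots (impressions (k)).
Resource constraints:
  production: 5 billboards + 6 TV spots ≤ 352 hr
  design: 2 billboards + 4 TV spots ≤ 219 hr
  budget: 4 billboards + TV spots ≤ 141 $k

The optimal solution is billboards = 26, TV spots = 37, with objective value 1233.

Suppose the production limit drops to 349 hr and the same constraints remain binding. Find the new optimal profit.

Check each constraint at x*: production 352/352 (tight); design 200/219 (slack 19); budget 141/141 (tight).
By complementary slackness, y = 0 for the non-binding constraint.
From A_Bᵀ y = c: 5·y_production + 4·y_budget = 27.5; 6·y_production + 1·y_budget = 14.
This yields shadow prices y_production = 1.5, y_budget = 5.
Δz = y_production·Δb = 1.5 × (-3) = -4.5, so new z* = 1233 − 4.5 = 1228.5.

1228.5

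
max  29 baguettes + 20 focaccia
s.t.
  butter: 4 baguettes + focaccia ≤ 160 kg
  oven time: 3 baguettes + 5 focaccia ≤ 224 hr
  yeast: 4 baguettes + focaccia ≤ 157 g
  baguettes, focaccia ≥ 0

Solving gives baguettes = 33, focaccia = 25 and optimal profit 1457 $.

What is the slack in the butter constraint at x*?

3

butter used = 4·33 + 1·25 = 157; slack = 160 − 157 = 3.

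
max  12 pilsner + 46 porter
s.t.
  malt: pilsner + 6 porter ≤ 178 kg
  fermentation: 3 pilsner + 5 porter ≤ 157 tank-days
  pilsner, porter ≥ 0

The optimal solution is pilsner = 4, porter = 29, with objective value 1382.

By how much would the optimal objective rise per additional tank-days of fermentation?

Check each constraint at x*: malt 178/178 (tight); fermentation 157/157 (tight).
Dual feasibility on the basic columns requires 1·y_malt + 3·y_fermentation = 12, 6·y_malt + 5·y_fermentation = 46.
→ y_malt = 6 and y_fermentation = 2.
Shadow price of fermentation = 2.

2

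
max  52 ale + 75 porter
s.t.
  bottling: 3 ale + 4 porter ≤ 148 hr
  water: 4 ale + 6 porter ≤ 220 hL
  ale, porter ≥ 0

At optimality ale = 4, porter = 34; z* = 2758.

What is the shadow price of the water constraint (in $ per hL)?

8.5

Check each constraint at x*: bottling 148/148 (tight); water 220/220 (tight).
The binding rows give the dual system: 3·y_bottling + 4·y_water = 52 and 4·y_bottling + 6·y_water = 75.
Solving: y_bottling = 6, y_water = 8.5.
Shadow price of water = 8.5.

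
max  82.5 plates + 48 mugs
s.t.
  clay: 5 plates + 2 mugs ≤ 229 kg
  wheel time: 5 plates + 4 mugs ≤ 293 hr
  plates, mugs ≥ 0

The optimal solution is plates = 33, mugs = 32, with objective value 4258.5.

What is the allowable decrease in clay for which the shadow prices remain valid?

82.5

Binding constraints: clay, wheel time. The basis is B = [[5,2],[5,4]] with det 10.
Per unit decrease in clay, x* moves by d = (-0.4, 0.5).
The basis stays optimal until plates reaches 0; allowable decrease = 82.5 kg.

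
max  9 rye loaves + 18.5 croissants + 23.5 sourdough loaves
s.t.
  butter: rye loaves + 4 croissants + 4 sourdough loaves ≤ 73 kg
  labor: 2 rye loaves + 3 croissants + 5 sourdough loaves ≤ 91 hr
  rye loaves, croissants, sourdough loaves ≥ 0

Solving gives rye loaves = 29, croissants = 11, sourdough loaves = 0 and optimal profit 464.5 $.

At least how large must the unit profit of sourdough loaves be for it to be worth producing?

At the optimum: butter uses 73 of 73 (binding); labor uses 91 of 91 (binding).
The binding rows give the dual system: 1·y_butter + 2·y_labor = 9 and 4·y_butter + 3·y_labor = 18.5.
Solving: y_butter = 2, y_labor = 3.5.
sourdough loaves enters the basis when its profit ≥ yᵀa₃ = 2·4 + 3.5·5 = 25.5.

25.5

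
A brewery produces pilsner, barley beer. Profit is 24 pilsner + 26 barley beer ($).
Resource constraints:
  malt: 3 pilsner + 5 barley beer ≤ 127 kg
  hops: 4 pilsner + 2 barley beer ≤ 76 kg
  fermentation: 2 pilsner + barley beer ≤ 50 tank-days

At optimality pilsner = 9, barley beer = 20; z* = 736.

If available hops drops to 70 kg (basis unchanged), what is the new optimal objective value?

Binding: malt and hops. Non-binding: fermentation (12 unused).
Slack constraints have shadow price 0 (complementary slackness).
The binding rows give the dual system: 3·y_malt + 4·y_hops = 24 and 5·y_malt + 2·y_hops = 26.
This yields shadow prices y_malt = 4, y_hops = 3.
Δz = y_hops·Δb = 3 × (-6) = -18, so new z* = 736 − 18 = 718.

718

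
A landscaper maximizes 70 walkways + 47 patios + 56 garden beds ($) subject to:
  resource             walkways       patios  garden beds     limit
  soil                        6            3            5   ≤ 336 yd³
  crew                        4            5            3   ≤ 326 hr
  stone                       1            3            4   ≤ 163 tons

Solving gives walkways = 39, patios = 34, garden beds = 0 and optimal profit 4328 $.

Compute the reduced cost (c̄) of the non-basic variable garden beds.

-1

At the optimum: soil uses 336 of 336 (binding); crew uses 326 of 326 (binding); stone uses 141 of 163 (slack = 22).
Slack constraints have shadow price 0 (complementary slackness).
From A_Bᵀ y = c: 6·y_soil + 4·y_crew = 70; 3·y_soil + 5·y_crew = 47.
→ y_soil = 9 and y_crew = 4.
Reduced cost of garden beds: c₃ − yᵀa₃ = 56 − (9·5 + 4·3) = 56 − 57 = -1.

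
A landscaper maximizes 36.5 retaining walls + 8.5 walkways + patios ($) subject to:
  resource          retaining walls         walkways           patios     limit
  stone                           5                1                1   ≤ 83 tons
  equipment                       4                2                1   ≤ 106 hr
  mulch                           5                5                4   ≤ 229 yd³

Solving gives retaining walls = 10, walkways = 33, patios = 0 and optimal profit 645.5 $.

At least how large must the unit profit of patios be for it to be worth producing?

Binding: stone and equipment. Non-binding: mulch (14 unused).
Since mulch is not tight, its dual is 0.
Dual feasibility on the basic columns requires 5·y_stone + 4·y_equipment = 36.5, 1·y_stone + 2·y_equipment = 8.5.
→ y_stone = 6.5 and y_equipment = 1.
patios enters the basis when its profit ≥ yᵀa₃ = 6.5·1 + 1·1 = 7.5.

7.5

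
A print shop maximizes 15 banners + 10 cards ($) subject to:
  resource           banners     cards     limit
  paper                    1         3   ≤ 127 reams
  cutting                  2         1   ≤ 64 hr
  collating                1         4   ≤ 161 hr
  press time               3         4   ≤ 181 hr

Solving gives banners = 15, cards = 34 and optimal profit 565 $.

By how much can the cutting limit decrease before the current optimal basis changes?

Binding constraints: cutting, press time. The basis is B = [[2,1],[3,4]] with det 5.
Per unit decrease in cutting, x* moves by d = (-0.8, 0.6).
The basis stays optimal until collating becomes binding; allowable decrease = 6.25 hr.

6.25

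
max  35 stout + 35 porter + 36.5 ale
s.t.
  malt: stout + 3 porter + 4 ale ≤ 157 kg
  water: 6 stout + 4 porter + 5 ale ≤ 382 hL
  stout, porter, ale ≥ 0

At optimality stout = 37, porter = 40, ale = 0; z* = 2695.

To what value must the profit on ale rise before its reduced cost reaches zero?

At the optimum: malt uses 157 of 157 (binding); water uses 382 of 382 (binding).
The binding rows give the dual system: 1·y_malt + 6·y_water = 35 and 3·y_malt + 4·y_water = 35.
This yields shadow prices y_malt = 5, y_water = 5.
ale enters the basis when its profit ≥ yᵀa₃ = 5·4 + 5·5 = 45.

45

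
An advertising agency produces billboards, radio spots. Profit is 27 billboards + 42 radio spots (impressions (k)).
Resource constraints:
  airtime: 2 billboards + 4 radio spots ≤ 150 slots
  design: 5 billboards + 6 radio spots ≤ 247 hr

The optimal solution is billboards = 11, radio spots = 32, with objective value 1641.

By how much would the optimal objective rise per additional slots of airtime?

6

At the optimum: airtime uses 150 of 150 (binding); design uses 247 of 247 (binding).
The binding rows give the dual system: 2·y_airtime + 5·y_design = 27 and 4·y_airtime + 6·y_design = 42.
This yields shadow prices y_airtime = 6, y_design = 3.
Shadow price of airtime = 6.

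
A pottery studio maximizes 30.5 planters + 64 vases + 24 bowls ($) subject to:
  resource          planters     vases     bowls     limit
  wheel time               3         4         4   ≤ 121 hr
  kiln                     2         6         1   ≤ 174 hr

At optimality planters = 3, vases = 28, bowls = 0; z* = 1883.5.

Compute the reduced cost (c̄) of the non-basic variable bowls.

-5

At the optimum: wheel time uses 121 of 121 (binding); kiln uses 174 of 174 (binding).
Dual feasibility on the basic columns requires 3·y_wheel time + 2·y_kiln = 30.5, 4·y_wheel time + 6·y_kiln = 64.
This yields shadow prices y_wheel time = 5.5, y_kiln = 7.
Reduced cost of bowls: c₃ − yᵀa₃ = 24 − (5.5·4 + 7·1) = 24 − 29 = -5.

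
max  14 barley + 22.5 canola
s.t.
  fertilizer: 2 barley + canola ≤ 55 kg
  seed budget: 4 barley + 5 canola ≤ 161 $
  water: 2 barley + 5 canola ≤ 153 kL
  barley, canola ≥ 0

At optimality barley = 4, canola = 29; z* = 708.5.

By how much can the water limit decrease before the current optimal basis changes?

Binding constraints: seed budget, water. The basis is B = [[4,5],[2,5]] with det 10.
Per unit decrease in water, x* moves by d = (0.5, -0.4).
The basis stays optimal until fertilizer becomes binding; allowable decrease = 30 kL.

30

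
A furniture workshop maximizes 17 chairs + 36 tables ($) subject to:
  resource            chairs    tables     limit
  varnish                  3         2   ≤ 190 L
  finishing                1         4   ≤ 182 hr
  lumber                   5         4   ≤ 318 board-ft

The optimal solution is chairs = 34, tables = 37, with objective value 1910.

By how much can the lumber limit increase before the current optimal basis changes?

22.4

Binding constraints: finishing, lumber. The basis is B = [[1,4],[5,4]] with det -16.
Per unit increase in lumber, x* moves by d = (0.25, -0.0625).
The basis stays optimal until varnish becomes binding; allowable increase = 22.4 board-ft.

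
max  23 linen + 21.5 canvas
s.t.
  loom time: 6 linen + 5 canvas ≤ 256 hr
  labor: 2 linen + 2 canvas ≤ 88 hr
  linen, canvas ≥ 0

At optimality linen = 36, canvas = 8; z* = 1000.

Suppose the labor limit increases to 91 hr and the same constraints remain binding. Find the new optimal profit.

Both loom time and labor are binding at x*.
Dual feasibility on the basic columns requires 6·y_loom time + 2·y_labor = 23, 5·y_loom time + 2·y_labor = 21.5.
This yields shadow prices y_loom time = 1.5, y_labor = 7.
Δz = y_labor·Δb = 7 × (3) = 21, so new z* = 1000 + 21 = 1021.

1021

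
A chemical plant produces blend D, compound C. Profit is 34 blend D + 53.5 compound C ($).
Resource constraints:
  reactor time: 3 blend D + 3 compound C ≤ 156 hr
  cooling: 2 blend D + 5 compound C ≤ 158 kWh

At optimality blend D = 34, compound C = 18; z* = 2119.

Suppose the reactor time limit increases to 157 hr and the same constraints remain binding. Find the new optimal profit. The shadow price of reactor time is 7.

2126

Δb = 1, so new z* = 2119 + (7)·(1) = 2119 + 7 = 2126.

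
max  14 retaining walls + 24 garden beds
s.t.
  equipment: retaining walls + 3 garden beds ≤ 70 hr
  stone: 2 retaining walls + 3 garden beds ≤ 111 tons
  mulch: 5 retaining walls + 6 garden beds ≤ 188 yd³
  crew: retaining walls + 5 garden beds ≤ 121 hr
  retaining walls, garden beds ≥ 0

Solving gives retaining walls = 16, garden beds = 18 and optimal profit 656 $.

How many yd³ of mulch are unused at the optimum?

mulch used = 5·16 + 6·18 = 188; slack = 188 − 188 = 0.

0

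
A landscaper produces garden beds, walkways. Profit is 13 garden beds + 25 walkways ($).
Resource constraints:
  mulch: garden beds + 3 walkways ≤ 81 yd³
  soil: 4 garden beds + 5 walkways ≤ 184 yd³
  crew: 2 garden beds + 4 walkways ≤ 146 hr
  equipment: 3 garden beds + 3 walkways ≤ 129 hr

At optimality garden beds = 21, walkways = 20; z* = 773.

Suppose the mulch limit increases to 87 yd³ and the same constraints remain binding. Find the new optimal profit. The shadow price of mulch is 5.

Δb = 6, so new z* = 773 + (5)·(6) = 773 + 30 = 803.

803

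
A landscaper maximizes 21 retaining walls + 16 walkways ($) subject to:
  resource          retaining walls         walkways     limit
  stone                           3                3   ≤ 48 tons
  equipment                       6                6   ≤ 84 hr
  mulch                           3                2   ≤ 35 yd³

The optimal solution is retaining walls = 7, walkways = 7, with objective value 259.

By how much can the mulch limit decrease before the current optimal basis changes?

Binding constraints: equipment, mulch. The basis is B = [[6,6],[3,2]] with det -6.
Per unit decrease in mulch, x* moves by d = (-1, 1).
The basis stays optimal until retaining walls reaches 0; allowable decrease = 7 yd³.

7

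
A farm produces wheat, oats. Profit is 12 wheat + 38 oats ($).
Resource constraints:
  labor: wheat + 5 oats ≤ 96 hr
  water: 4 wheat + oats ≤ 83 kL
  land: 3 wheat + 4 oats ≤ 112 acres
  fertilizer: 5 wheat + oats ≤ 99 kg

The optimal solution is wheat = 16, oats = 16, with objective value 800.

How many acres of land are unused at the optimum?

land used = 3·16 + 4·16 = 112; slack = 112 − 112 = 0.

0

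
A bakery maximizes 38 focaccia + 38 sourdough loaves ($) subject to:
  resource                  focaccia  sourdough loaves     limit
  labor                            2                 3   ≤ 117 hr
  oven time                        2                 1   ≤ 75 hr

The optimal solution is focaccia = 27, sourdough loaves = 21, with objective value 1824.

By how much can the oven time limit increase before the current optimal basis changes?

42

Binding constraints: labor, oven time. The basis is B = [[2,3],[2,1]] with det -4.
Per unit increase in oven time, x* moves by d = (0.75, -0.5).
The basis stays optimal until sourdough loaves reaches 0; allowable increase = 42 hr.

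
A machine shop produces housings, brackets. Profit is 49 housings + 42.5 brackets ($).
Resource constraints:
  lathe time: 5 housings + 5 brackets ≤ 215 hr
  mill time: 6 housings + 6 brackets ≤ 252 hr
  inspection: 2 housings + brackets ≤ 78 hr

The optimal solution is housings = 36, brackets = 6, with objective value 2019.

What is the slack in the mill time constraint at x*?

0

mill time used = 6·36 + 6·6 = 252; slack = 252 − 252 = 0.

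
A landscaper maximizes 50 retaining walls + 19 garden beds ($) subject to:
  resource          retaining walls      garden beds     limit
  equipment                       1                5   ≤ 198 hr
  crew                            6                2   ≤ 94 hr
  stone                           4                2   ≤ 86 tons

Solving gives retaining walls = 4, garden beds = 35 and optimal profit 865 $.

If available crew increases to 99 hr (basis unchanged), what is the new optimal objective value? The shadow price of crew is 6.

895

Δb = 5, so new z* = 865 + (6)·(5) = 865 + 30 = 895.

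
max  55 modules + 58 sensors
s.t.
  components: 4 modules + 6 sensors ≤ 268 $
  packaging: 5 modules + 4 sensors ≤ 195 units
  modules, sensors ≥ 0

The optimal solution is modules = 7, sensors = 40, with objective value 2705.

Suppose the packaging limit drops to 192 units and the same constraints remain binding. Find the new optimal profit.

2684

Both components and packaging are binding at x*.
From A_Bᵀ y = c: 4·y_components + 5·y_packaging = 55; 6·y_components + 4·y_packaging = 58.
Solving: y_components = 5, y_packaging = 7.
Δz = y_packaging·Δb = 7 × (-3) = -21, so new z* = 2705 − 21 = 2684.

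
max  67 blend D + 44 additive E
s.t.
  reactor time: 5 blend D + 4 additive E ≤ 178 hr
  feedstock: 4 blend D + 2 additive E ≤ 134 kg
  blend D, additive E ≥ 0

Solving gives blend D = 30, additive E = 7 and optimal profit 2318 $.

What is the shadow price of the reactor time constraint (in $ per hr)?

7

Both reactor time and feedstock are binding at x*.
Dual feasibility on the basic columns requires 5·y_reactor time + 4·y_feedstock = 67, 4·y_reactor time + 2·y_feedstock = 44.
This yields shadow prices y_reactor time = 7, y_feedstock = 8.
Shadow price of reactor time = 7.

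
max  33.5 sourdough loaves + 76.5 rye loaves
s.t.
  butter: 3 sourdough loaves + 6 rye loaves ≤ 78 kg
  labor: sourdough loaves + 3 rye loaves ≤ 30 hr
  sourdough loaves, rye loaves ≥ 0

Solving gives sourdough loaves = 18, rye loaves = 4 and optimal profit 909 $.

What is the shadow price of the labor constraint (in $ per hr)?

9.5

At the optimum: butter uses 78 of 78 (binding); labor uses 30 of 30 (binding).
From A_Bᵀ y = c: 3·y_butter + 1·y_labor = 33.5; 6·y_butter + 3·y_labor = 76.5.
→ y_butter = 8 and y_labor = 9.5.
Shadow price of labor = 9.5.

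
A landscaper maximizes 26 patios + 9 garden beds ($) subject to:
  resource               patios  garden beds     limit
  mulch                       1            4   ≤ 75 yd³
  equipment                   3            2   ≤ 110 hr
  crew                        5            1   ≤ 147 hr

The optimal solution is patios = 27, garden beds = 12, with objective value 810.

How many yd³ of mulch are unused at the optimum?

mulch used = 1·27 + 4·12 = 75; slack = 75 − 75 = 0.

0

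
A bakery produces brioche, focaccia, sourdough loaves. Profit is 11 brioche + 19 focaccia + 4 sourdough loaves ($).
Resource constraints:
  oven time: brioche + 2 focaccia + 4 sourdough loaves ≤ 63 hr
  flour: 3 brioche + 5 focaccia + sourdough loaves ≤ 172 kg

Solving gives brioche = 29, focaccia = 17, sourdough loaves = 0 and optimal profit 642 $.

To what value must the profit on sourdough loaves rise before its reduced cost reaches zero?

Both oven time and flour are binding at x*.
The binding rows give the dual system: 1·y_oven time + 3·y_flour = 11 and 2·y_oven time + 5·y_flour = 19.
This yields shadow prices y_oven time = 2, y_flour = 3.
sourdough loaves enters the basis when its profit ≥ yᵀa₃ = 2·4 + 3·1 = 11.

11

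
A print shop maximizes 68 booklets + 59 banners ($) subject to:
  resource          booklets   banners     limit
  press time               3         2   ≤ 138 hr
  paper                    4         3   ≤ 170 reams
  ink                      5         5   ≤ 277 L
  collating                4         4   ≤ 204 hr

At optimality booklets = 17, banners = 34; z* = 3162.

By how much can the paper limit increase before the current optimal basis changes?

19

Binding constraints: paper, collating. The basis is B = [[4,3],[4,4]] with det 4.
Per unit increase in paper, x* moves by d = (1, -1).
The basis stays optimal until press time becomes binding; allowable increase = 19 reams.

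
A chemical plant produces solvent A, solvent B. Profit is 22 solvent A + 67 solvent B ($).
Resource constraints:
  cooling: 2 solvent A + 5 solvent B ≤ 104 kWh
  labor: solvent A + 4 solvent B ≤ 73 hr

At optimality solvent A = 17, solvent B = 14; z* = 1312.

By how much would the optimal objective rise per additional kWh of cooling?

7

At the optimum: cooling uses 104 of 104 (binding); labor uses 73 of 73 (binding).
Dual feasibility on the basic columns requires 2·y_cooling + 1·y_labor = 22, 5·y_cooling + 4·y_labor = 67.
Solving: y_cooling = 7, y_labor = 8.
Shadow price of cooling = 7.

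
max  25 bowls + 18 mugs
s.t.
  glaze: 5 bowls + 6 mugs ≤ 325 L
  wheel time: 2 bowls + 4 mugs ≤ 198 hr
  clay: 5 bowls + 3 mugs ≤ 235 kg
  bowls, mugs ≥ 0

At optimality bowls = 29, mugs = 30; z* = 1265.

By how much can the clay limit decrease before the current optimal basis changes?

Binding constraints: glaze, clay. The basis is B = [[5,6],[5,3]] with det -15.
Per unit decrease in clay, x* moves by d = (-0.4, 0.3333).
The basis stays optimal until wheel time becomes binding; allowable decrease = 37.5 kg.

37.5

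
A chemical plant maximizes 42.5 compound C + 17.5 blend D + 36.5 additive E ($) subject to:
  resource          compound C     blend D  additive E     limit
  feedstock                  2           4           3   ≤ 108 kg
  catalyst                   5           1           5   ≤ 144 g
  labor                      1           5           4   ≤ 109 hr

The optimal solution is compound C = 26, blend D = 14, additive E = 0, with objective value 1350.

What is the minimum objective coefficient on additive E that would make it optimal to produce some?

45

Check each constraint at x*: feedstock 108/108 (tight); catalyst 144/144 (tight); labor 96/109 (slack 13).
Since labor is not tight, its dual is 0.
The binding rows give the dual system: 2·y_feedstock + 5·y_catalyst = 42.5 and 4·y_feedstock + 1·y_catalyst = 17.5.
Solving: y_feedstock = 2.5, y_catalyst = 7.5.
additive E enters the basis when its profit ≥ yᵀa₃ = 2.5·3 + 7.5·5 = 45.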